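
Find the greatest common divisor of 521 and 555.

1

gcd(555, 521):
  555 = 1×521 + 34
  521 = 15×34 + 11
  34 = 3×11 + 1
  11 = 11×1
so gcd(555, 521) = 1.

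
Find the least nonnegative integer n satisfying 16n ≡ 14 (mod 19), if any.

8

gcd(19, 16):
  19 = 1*16 + 3
  16 = 5*3 + 1
  3 = 3*1
so gcd(19, 16) = 1.
1 divides 14, so solutions exist.
Back-substitute for Bézout coefficients:
  1 = 16 - 5*3
  ... = 16*(6) + 19*(-5)
So 16*(6) ≡ 1 (mod 19); multiply by 14: n ≡ 84 (mod 19).
Smallest nonnegative: n = 84 mod 19 = 8.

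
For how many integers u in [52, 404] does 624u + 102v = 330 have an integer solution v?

gcd(624, 102) = 6  (624 = 6·102 + 12, 102 = 8·12 + 6, 12 = 2·6).
Back-substituting, 624·(-8) + 102·(49) = 6.
Scale by 55: particular solution (-440, 2695); reduce u mod 17: (2, -9).
General solution: u = 2 + 17t, v = -9 - 104t for integer t.
52 ≤ 2 + 17t ≤ 404 gives t ∈ [3, 23], which is 21 values.

21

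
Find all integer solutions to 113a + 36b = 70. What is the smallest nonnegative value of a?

14

gcd(113, 36):
  113 = 3*36 + 5
  36 = 7*5 + 1
  5 = 5*1
so gcd(113, 36) = 1.
1 divides 70, so solutions exist.
Back-substitute for Bézout coefficients:
  1 = 36 - 7*5
  ... = 113*(-7) + 36*(22)
Scale by 70/1 = 70: (a₀, b₀) = (-490, 1540).
General solution: a = -490 + 36t, b = 1540 - 113t for integer t.
a ≥ 0: smallest is -490 mod 36 = 14 (at t = 14), with b = -42.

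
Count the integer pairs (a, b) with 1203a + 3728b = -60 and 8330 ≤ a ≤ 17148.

gcd(3728, 1203) = 1  (3728 = 3×1203 + 119, 1203 = 10×119 + 13, 119 = 9×13 + 2, 13 = 6×2 + 1, 2 = 2×1).
Back-substituting, 1203×(1723) + 3728×(-556) = 1.
Scale by -60: particular solution (-103380, 33360); reduce a mod 3728: (1004, -324).
General solution: a = 1004 + 3728t, b = -324 - 1203t for integer t.
8330 ≤ 1004 + 3728t ≤ 17148 gives t ∈ [2, 4], which is 3 values.

3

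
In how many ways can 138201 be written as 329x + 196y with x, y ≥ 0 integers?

15

gcd(329, 196) = 7.
By Bézout, 329×(3) + 196×(-5) = 7.
One solution: (9, 690).
General: x = 9 + 28t, y = 690 - 47t.
x ≥ 0 ⇒ t ≥ 0; y ≥ 0 ⇒ t ≤ 14. So t ∈ [0, 14]: 15 solutions.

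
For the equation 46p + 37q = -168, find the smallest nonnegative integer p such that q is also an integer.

gcd(46, 37):
  46 = 1·37 + 9
  37 = 4·9 + 1
  9 = 9·1
so gcd(46, 37) = 1.
1 divides -168, so solutions exist.
Back-substitute for Bézout coefficients:
  1 = 37 - 4·9
  ... = 46·(-4) + 37·(5)
Scale by -168/1 = -168: (p₀, q₀) = (672, -840).
General solution: p = 672 + 37t, q = -840 - 46t for integer t.
p ≥ 0: smallest is 672 mod 37 = 6 (at t = -18), with q = -12.

6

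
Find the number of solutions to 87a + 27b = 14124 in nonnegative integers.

gcd(87, 27):
  87 = 3*27 + 6
  27 = 4*6 + 3
  6 = 2*3
so gcd(87, 27) = 3.
Back-substitute for Bézout coefficients:
  3 = 27 - 4*6
  ... = 87*(-4) + 27*(13)
Scale by 4708: one solution is (-18832, 61204). Reduce a mod 9: (5, 507).
General: a = 5 + 9t, b = 507 - 29t.
a ≥ 0 ⇒ t ≥ 0; b ≥ 0 ⇒ t ≤ 17. So t ∈ [0, 17]: 18 solutions.

18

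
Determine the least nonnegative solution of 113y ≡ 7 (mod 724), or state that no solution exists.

gcd(724, 113) = 1  (724 = 6×113 + 46, 113 = 2×46 + 21, 46 = 2×21 + 4, 21 = 5×4 + 1, 4 = 4×1).
1 divides 7, so solutions exist.
Back-substituting, 113×(173) + 724×(-27) = 1.
So 113×(173) ≡ 1 (mod 724); multiply by 7: y ≡ 1211 (mod 724).
Smallest nonnegative: y = 1211 mod 724 = 487.

487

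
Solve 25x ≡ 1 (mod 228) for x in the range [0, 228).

73

gcd(228, 25) = 1  (228 = 9×25 + 3, 25 = 8×3 + 1, 3 = 3×1).
Back-substituting, 25×(73) + 228×(-8) = 1.
So 25×73 ≡ 1 (mod 228), and 73 mod 228 = 73.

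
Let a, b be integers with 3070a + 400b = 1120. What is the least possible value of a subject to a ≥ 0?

16

gcd(3070, 400) = 10  (3070 = 7×400 + 270, 400 = 1×270 + 130, 270 = 2×130 + 10, 130 = 13×10).
10 divides 1120, so solutions exist.
Back-substituting, 3070×(3) + 400×(-23) = 10.
Scale by 1120/10 = 112: (a₀, b₀) = (336, -2576).
General solution: a = 336 + 40t, b = -2576 - 307t for integer t.
a ≥ 0: smallest is 336 mod 40 = 16 (at t = -8), with b = -120.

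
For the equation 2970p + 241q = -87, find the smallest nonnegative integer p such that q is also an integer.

175

gcd(2970, 241) = 1  (2970 = 12·241 + 78, 241 = 3·78 + 7, 78 = 11·7 + 1, 7 = 7·1).
1 divides -87, so solutions exist.
Back-substituting, 2970·(34) + 241·(-419) = 1.
Scale by -87/1 = -87: (p₀, q₀) = (-2958, 36453).
General solution: p = -2958 + 241t, q = 36453 - 2970t for integer t.
p ≥ 0: smallest is -2958 mod 241 = 175 (at t = 13), with q = -2157.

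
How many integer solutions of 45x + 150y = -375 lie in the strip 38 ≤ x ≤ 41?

0

gcd(150, 45) = 15  (150 = 3×45 + 15, 45 = 3×15).
Back-substituting, 45×(-3) + 150×(1) = 15.
Scale by -25: particular solution (75, -25); reduce x mod 10: (5, -4).
General solution: x = 5 + 10t, y = -4 - 3t for integer t.
38 ≤ 5 + 10t ≤ 41 gives t ∈ [4, 3], which is 0 values.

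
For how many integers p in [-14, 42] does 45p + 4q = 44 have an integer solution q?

14

gcd(45, 4) = 1.
By Bézout, 45·(1) + 4·(-11) = 1.
Particular solution: (0, 11).
General solution: p = 0 + 4t, q = 11 - 45t for integer t.
-14 ≤ 0 + 4t ≤ 42 gives t ∈ [-3, 10], which is 14 values.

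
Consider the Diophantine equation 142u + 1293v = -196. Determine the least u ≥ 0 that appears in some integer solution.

gcd(1293, 142) = 1.
1 divides -196, so solutions exist.
By Bézout, 142*(-173) + 1293*(19) = 1.
Scale by -196/1 = -196: (u₀, v₀) = (33908, -3724).
General solution: u = 33908 + 1293t, v = -3724 - 142t for integer t.
u ≥ 0: smallest is 33908 mod 1293 = 290 (at t = -26), with v = -32.

290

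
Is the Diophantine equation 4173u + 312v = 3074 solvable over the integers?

gcd(4173, 312) = 39.
39 does not divide 3074 (remainder 32), so no integer solutions.

no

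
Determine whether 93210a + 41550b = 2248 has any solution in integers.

no

gcd(93210, 41550):
  93210 = 2·41550 + 10110
  41550 = 4·10110 + 1110
  10110 = 9·1110 + 120
  1110 = 9·120 + 30
  120 = 4·30
so gcd(93210, 41550) = 30.
30 does not divide 2248 (remainder 28), so no integer solutions.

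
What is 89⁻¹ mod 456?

41

gcd(456, 89) = 1  (456 = 5×89 + 11, 89 = 8×11 + 1, 11 = 11×1).
Back-substituting, 89×(41) + 456×(-8) = 1.
So 89×41 ≡ 1 (mod 456), and 41 mod 456 = 41.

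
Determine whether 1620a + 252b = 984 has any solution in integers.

gcd(1620, 252) = 36  (1620 = 6·252 + 108, 252 = 2·108 + 36, 108 = 3·36).
36 does not divide 984 (remainder 12), so no integer solutions.

no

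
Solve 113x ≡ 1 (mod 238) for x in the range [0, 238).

gcd(238, 113) = 1.
By Bézout, 113×(99) + 238×(-47) = 1.
So 113×99 ≡ 1 (mod 238), and 99 mod 238 = 99.

99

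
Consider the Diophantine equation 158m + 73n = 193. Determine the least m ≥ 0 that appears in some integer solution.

gcd(158, 73) = 1  (158 = 2×73 + 12, 73 = 6×12 + 1, 12 = 12×1).
1 divides 193, so solutions exist.
Back-substituting, 158×(-6) + 73×(13) = 1.
Scale by 193/1 = 193: (m₀, n₀) = (-1158, 2509).
General solution: m = -1158 + 73t, n = 2509 - 158t for integer t.
m ≥ 0: smallest is -1158 mod 73 = 10 (at t = 16), with n = -19.

10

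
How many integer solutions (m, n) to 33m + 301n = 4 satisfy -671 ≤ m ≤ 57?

gcd(301, 33) = 1  (301 = 9·33 + 4, 33 = 8·4 + 1, 4 = 4·1).
Back-substituting, 33·(73) + 301·(-8) = 1.
Scale by 4: particular solution (292, -32); reduce m mod 301: (292, -32).
General solution: m = 292 + 301t, n = -32 - 33t for integer t.
-671 ≤ 292 + 301t ≤ 57 gives t ∈ [-3, -1], which is 3 values.

3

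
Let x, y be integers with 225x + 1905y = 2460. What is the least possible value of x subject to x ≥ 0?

121

gcd(1905, 225):
  1905 = 8*225 + 105
  225 = 2*105 + 15
  105 = 7*15
so gcd(1905, 225) = 15.
15 divides 2460, so solutions exist.
Back-substitute for Bézout coefficients:
  15 = 225 - 2*105
  ... = 225*(17) + 1905*(-2)
Scale by 2460/15 = 164: (x₀, y₀) = (2788, -328).
General solution: x = 2788 + 127t, y = -328 - 15t for integer t.
x ≥ 0: smallest is 2788 mod 127 = 121 (at t = -21), with y = -13.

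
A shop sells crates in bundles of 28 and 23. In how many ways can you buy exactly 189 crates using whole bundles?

Need nonnegative integers with 28j + 23k = 189.
gcd(28, 23) = 1, and 28·(-9) + 23·(11) = 1.
So (j₀, k₀) = (-1701, 2079); general j = -1701 + 23t, k = 2079 - 28t.
j ≥ 0 ⇒ t ≥ 74; k ≥ 0 ⇒ t ≤ 74. That's 1 value of t.

1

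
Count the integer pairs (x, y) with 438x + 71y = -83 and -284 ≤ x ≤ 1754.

gcd(438, 71):
  438 = 6·71 + 12
  71 = 5·12 + 11
  12 = 1·11 + 1
  11 = 11·1
so gcd(438, 71) = 1.
Back-substitute for Bézout coefficients:
  1 = 12 - 1·11
  ... = 438·(6) + 71·(-37)
Scale by -83: particular solution (-498, 3071); reduce x mod 71: (70, -433).
General solution: x = 70 + 71t, y = -433 - 438t for integer t.
-284 ≤ 70 + 71t ≤ 1754 gives t ∈ [-4, 23], which is 28 values.

28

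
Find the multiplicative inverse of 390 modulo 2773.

gcd(2773, 390) = 1  (2773 = 7×390 + 43, 390 = 9×43 + 3, 43 = 14×3 + 1, 3 = 3×1).
Back-substituting, 390×(-903) + 2773×(127) = 1.
So 390×-903 ≡ 1 (mod 2773), and -903 mod 2773 = 1870.

1870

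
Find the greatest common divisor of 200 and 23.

1

gcd(200, 23):
  200 = 8·23 + 16
  23 = 1·16 + 7
  16 = 2·7 + 2
  7 = 3·2 + 1
  2 = 2·1
so gcd(200, 23) = 1.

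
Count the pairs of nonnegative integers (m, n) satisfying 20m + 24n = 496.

4

gcd(24, 20) = 4.
By Bézout, 20·(-1) + 24·(1) = 4.
One solution: (2, 19).
General: m = 2 + 6t, n = 19 - 5t.
m ≥ 0 ⇒ t ≥ 0; n ≥ 0 ⇒ t ≤ 3. So t ∈ [0, 3]: 4 solutions.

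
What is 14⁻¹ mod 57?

gcd(57, 14) = 1  (57 = 4×14 + 1, 14 = 14×1).
Back-substituting, 14×(-4) + 57×(1) = 1.
So 14×-4 ≡ 1 (mod 57), and -4 mod 57 = 53.

53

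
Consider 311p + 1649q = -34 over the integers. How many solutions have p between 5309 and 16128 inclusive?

7

gcd(1649, 311) = 1  (1649 = 5*311 + 94, 311 = 3*94 + 29, 94 = 3*29 + 7, 29 = 4*7 + 1, 7 = 7*1).
Back-substituting, 311*(228) + 1649*(-43) = 1.
Scale by -34: particular solution (-7752, 1462); reduce p mod 1649: (493, -93).
General solution: p = 493 + 1649t, q = -93 - 311t for integer t.
5309 ≤ 493 + 1649t ≤ 16128 gives t ∈ [3, 9], which is 7 values.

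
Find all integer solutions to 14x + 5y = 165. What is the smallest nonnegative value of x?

0

gcd(14, 5):
  14 = 2*5 + 4
  5 = 1*4 + 1
  4 = 4*1
so gcd(14, 5) = 1.
1 divides 165, so solutions exist.
Back-substitute for Bézout coefficients:
  1 = 5 - 1*4
  ... = 14*(-1) + 5*(3)
Scale by 165/1 = 165: (x₀, y₀) = (-165, 495).
General solution: x = -165 + 5t, y = 495 - 14t for integer t.
x ≥ 0: smallest is -165 mod 5 = 0 (at t = 33), with y = 33.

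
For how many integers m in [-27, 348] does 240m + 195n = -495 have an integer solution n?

29

gcd(240, 195) = 15.
By Bézout, 240×(-4) + 195×(5) = 15.
Particular solution: (2, -5).
General solution: m = 2 + 13t, n = -5 - 16t for integer t.
-27 ≤ 2 + 13t ≤ 348 gives t ∈ [-2, 26], which is 29 values.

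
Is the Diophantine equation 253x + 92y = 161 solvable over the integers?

yes

gcd(253, 92) = 23  (253 = 2*92 + 69, 92 = 1*69 + 23, 69 = 3*23).
23 divides 161, so integer solutions exist.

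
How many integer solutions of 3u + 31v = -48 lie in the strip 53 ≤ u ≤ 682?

gcd(31, 3) = 1.
By Bézout, 3×(-10) + 31×(1) = 1.
Particular solution: (15, -3).
General solution: u = 15 + 31t, v = -3 - 3t for integer t.
53 ≤ 15 + 31t ≤ 682 gives t ∈ [2, 21], which is 20 values.

20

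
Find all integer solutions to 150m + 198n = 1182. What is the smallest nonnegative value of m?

gcd(198, 150):
  198 = 1·150 + 48
  150 = 3·48 + 6
  48 = 8·6
so gcd(198, 150) = 6.
6 divides 1182, so solutions exist.
Back-substitute for Bézout coefficients:
  6 = 150 - 3·48
  ... = 150·(4) + 198·(-3)
Scale by 1182/6 = 197: (m₀, n₀) = (788, -591).
General solution: m = 788 + 33t, n = -591 - 25t for integer t.
m ≥ 0: smallest is 788 mod 33 = 29 (at t = -23), with n = -16.

29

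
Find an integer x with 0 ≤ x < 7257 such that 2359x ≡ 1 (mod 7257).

gcd(7257, 2359) = 1.
By Bézout, 2359×(766) + 7257×(-249) = 1.
So 2359×766 ≡ 1 (mod 7257), and 766 mod 7257 = 766.

766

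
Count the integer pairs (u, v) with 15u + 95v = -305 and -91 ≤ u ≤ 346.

gcd(95, 15) = 5  (95 = 6·15 + 5, 15 = 3·5).
Back-substituting, 15·(-6) + 95·(1) = 5.
Scale by -61: particular solution (366, -61); reduce u mod 19: (5, -4).
General solution: u = 5 + 19t, v = -4 - 3t for integer t.
-91 ≤ 5 + 19t ≤ 346 gives t ∈ [-5, 17], which is 23 values.

23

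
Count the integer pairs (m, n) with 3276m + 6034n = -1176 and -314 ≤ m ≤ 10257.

24

gcd(6034, 3276) = 14.
By Bézout, 3276·(35) + 6034·(-19) = 14.
Particular solution: (77, -42).
General solution: m = 77 + 431t, n = -42 - 234t for integer t.
-314 ≤ 77 + 431t ≤ 10257 gives t ∈ [0, 23], which is 24 values.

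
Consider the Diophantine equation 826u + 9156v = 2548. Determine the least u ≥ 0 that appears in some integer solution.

gcd(9156, 826) = 14  (9156 = 11·826 + 70, 826 = 11·70 + 56, 70 = 1·56 + 14, 56 = 4·14).
14 divides 2548, so solutions exist.
Back-substituting, 826·(-133) + 9156·(12) = 14.
Scale by 2548/14 = 182: (u₀, v₀) = (-24206, 2184).
General solution: u = -24206 + 654t, v = 2184 - 59t for integer t.
u ≥ 0: smallest is -24206 mod 654 = 646 (at t = 38), with v = -58.

646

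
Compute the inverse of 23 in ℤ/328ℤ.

gcd(328, 23):
  328 = 14*23 + 6
  23 = 3*6 + 5
  6 = 1*5 + 1
  5 = 5*1
so gcd(328, 23) = 1.
Back-substitute for Bézout coefficients:
  1 = 6 - 1*5
  ... = 23*(-57) + 328*(4)
So 23*-57 ≡ 1 (mod 328), and -57 mod 328 = 271.

271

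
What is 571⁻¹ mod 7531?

488

gcd(7531, 571) = 1.
By Bézout, 571*(488) + 7531*(-37) = 1.
So 571*488 ≡ 1 (mod 7531), and 488 mod 7531 = 488.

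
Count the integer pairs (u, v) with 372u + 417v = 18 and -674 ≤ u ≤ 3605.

gcd(417, 372):
  417 = 1*372 + 45
  372 = 8*45 + 12
  45 = 3*12 + 9
  12 = 1*9 + 3
  9 = 3*3
so gcd(417, 372) = 3.
Back-substitute for Bézout coefficients:
  3 = 12 - 1*9
  ... = 372*(37) + 417*(-33)
Scale by 6: particular solution (222, -198); reduce u mod 139: (83, -74).
General solution: u = 83 + 139t, v = -74 - 124t for integer t.
-674 ≤ 83 + 139t ≤ 3605 gives t ∈ [-5, 25], which is 31 values.

31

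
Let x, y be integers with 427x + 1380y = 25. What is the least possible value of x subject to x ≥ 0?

gcd(1380, 427):
  1380 = 3*427 + 99
  427 = 4*99 + 31
  99 = 3*31 + 6
  31 = 5*6 + 1
  6 = 6*1
so gcd(1380, 427) = 1.
1 divides 25, so solutions exist.
Back-substitute for Bézout coefficients:
  1 = 31 - 5*6
  ... = 427*(223) + 1380*(-69)
Scale by 25/1 = 25: (x₀, y₀) = (5575, -1725).
General solution: x = 5575 + 1380t, y = -1725 - 427t for integer t.
x ≥ 0: smallest is 5575 mod 1380 = 55 (at t = -4), with y = -17.

55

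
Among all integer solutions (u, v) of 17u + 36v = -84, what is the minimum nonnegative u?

gcd(36, 17):
  36 = 2·17 + 2
  17 = 8·2 + 1
  2 = 2·1
so gcd(36, 17) = 1.
1 divides -84, so solutions exist.
Back-substitute for Bézout coefficients:
  1 = 17 - 8·2
  ... = 17·(17) + 36·(-8)
Scale by -84/1 = -84: (u₀, v₀) = (-1428, 672).
General solution: u = -1428 + 36t, v = 672 - 17t for integer t.
u ≥ 0: smallest is -1428 mod 36 = 12 (at t = 40), with v = -8.

12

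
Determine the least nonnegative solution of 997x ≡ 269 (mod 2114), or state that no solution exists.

gcd(2114, 997):
  2114 = 2×997 + 120
  997 = 8×120 + 37
  120 = 3×37 + 9
  37 = 4×9 + 1
  9 = 9×1
so gcd(2114, 997) = 1.
1 divides 269, so solutions exist.
Back-substitute for Bézout coefficients:
  1 = 37 - 4×9
  ... = 997×(229) + 2114×(-108)
So 997×(229) ≡ 1 (mod 2114); multiply by 269: x ≡ 61601 (mod 2114).
Smallest nonnegative: x = 61601 mod 2114 = 295.

295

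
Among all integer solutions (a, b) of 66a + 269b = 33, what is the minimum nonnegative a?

gcd(269, 66) = 1  (269 = 4*66 + 5, 66 = 13*5 + 1, 5 = 5*1).
1 divides 33, so solutions exist.
Back-substituting, 66*(53) + 269*(-13) = 1.
Scale by 33/1 = 33: (a₀, b₀) = (1749, -429).
General solution: a = 1749 + 269t, b = -429 - 66t for integer t.
a ≥ 0: smallest is 1749 mod 269 = 135 (at t = -6), with b = -33.

135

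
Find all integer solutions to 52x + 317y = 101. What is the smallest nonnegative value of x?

gcd(317, 52):
  317 = 6·52 + 5
  52 = 10·5 + 2
  5 = 2·2 + 1
  2 = 2·1
so gcd(317, 52) = 1.
1 divides 101, so solutions exist.
Back-substitute for Bézout coefficients:
  1 = 5 - 2·2
  ... = 52·(-128) + 317·(21)
Scale by 101/1 = 101: (x₀, y₀) = (-12928, 2121).
General solution: x = -12928 + 317t, y = 2121 - 52t for integer t.
x ≥ 0: smallest is -12928 mod 317 = 69 (at t = 41), with y = -11.

69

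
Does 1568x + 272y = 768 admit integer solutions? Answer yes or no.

yes

gcd(1568, 272) = 16  (1568 = 5×272 + 208, 272 = 1×208 + 64, 208 = 3×64 + 16, 64 = 4×16).
16 divides 768, so integer solutions exist.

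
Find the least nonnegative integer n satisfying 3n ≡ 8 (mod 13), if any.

gcd(13, 3):
  13 = 4×3 + 1
  3 = 3×1
so gcd(13, 3) = 1.
1 divides 8, so solutions exist.
Back-substitute for Bézout coefficients:
  1 = 13 - 4×3
  ... = 3×(-4) + 13×(1)
So 3×(-4) ≡ 1 (mod 13); multiply by 8: n ≡ -32 (mod 13).
Smallest nonnegative: n = -32 mod 13 = 7.

7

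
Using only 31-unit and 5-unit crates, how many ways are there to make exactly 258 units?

Need nonnegative integers with 31j + 5k = 258.
gcd(31, 5) = 1, and 31·(1) + 5·(-6) = 1.
So (j₀, k₀) = (258, -1548); general j = 258 + 5t, k = -1548 - 31t.
j ≥ 0 ⇒ t ≥ -51; k ≥ 0 ⇒ t ≤ -50. That's 2 values of t.

2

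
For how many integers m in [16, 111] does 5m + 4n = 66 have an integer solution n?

24

gcd(5, 4):
  5 = 1·4 + 1
  4 = 4·1
so gcd(5, 4) = 1.
Back-substitute for Bézout coefficients:
  1 = 5 - 1·4
  ... = 5·(1) + 4·(-1)
Scale by 66: particular solution (66, -66); reduce m mod 4: (2, 14).
General solution: m = 2 + 4t, n = 14 - 5t for integer t.
16 ≤ 2 + 4t ≤ 111 gives t ∈ [4, 27], which is 24 values.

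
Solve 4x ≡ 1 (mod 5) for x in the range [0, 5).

gcd(5, 4) = 1.
By Bézout, 4×(-1) + 5×(1) = 1.
So 4×-1 ≡ 1 (mod 5), and -1 mod 5 = 4.

4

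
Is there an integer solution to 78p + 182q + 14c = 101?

gcd(182, 78) = 26.
gcd(26, 14) = 2.
2 does not divide 101 (remainder 1), so no integer solutions.

no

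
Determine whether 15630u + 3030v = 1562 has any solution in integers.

no

gcd(15630, 3030) = 30  (15630 = 5×3030 + 480, 3030 = 6×480 + 150, 480 = 3×150 + 30, 150 = 5×30).
30 does not divide 1562 (remainder 2), so no integer solutions.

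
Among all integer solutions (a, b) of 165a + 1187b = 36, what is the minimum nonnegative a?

gcd(1187, 165) = 1.
1 divides 36, so solutions exist.
By Bézout, 165×(482) + 1187×(-67) = 1.
Scale by 36/1 = 36: (a₀, b₀) = (17352, -2412).
General solution: a = 17352 + 1187t, b = -2412 - 165t for integer t.
a ≥ 0: smallest is 17352 mod 1187 = 734 (at t = -14), with b = -102.

734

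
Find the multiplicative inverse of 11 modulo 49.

9

gcd(49, 11) = 1  (49 = 4*11 + 5, 11 = 2*5 + 1, 5 = 5*1).
Back-substituting, 11*(9) + 49*(-2) = 1.
So 11*9 ≡ 1 (mod 49), and 9 mod 49 = 9.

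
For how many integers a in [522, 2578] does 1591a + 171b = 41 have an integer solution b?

gcd(1591, 171):
  1591 = 9*171 + 52
  171 = 3*52 + 15
  52 = 3*15 + 7
  15 = 2*7 + 1
  7 = 7*1
so gcd(1591, 171) = 1.
Back-substitute for Bézout coefficients:
  1 = 15 - 2*7
  ... = 1591*(-23) + 171*(214)
Scale by 41: particular solution (-943, 8774); reduce a mod 171: (83, -772).
General solution: a = 83 + 171t, b = -772 - 1591t for integer t.
522 ≤ 83 + 171t ≤ 2578 gives t ∈ [3, 14], which is 12 values.

12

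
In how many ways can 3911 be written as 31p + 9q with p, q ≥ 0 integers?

14

gcd(31, 9) = 1  (31 = 3×9 + 4, 9 = 2×4 + 1, 4 = 4×1).
Back-substituting, 31×(-2) + 9×(7) = 1.
Scale by 3911: one solution is (-7822, 27377). Reduce p mod 9: (8, 407).
General: p = 8 + 9t, q = 407 - 31t.
p ≥ 0 ⇒ t ≥ 0; q ≥ 0 ⇒ t ≤ 13. So t ∈ [0, 13]: 14 solutions.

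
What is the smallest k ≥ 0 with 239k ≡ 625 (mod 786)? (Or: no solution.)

269

gcd(786, 239):
  786 = 3*239 + 69
  239 = 3*69 + 32
  69 = 2*32 + 5
  32 = 6*5 + 2
  5 = 2*2 + 1
  2 = 2*1
so gcd(786, 239) = 1.
1 divides 625, so solutions exist.
Back-substitute for Bézout coefficients:
  1 = 5 - 2*2
  ... = 239*(-319) + 786*(97)
So 239*(-319) ≡ 1 (mod 786); multiply by 625: k ≡ -199375 (mod 786).
Smallest nonnegative: k = -199375 mod 786 = 269.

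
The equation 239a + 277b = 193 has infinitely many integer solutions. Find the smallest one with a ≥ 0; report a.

148

gcd(277, 239) = 1.
1 divides 193, so solutions exist.
By Bézout, 239·(51) + 277·(-44) = 1.
Scale by 193/1 = 193: (a₀, b₀) = (9843, -8492).
General solution: a = 9843 + 277t, b = -8492 - 239t for integer t.
a ≥ 0: smallest is 9843 mod 277 = 148 (at t = -35), with b = -127.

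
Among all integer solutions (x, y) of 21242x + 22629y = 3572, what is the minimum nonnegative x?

gcd(22629, 21242) = 19  (22629 = 1*21242 + 1387, 21242 = 15*1387 + 437, 1387 = 3*437 + 76, 437 = 5*76 + 57, 76 = 1*57 + 19, 57 = 3*19).
19 divides 3572, so solutions exist.
Back-substituting, 21242*(-310) + 22629*(291) = 19.
Scale by 3572/19 = 188: (x₀, y₀) = (-58280, 54708).
General solution: x = -58280 + 1191t, y = 54708 - 1118t for integer t.
x ≥ 0: smallest is -58280 mod 1191 = 79 (at t = 49), with y = -74.

79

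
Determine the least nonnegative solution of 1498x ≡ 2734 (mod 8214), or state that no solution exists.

2080

gcd(8214, 1498) = 2  (8214 = 5·1498 + 724, 1498 = 2·724 + 50, 724 = 14·50 + 24, 50 = 2·24 + 2, 24 = 12·2).
2 divides 2734, so solutions exist.
Back-substituting, 1498·(329) + 8214·(-60) = 2.
So 1498·(329) ≡ 2 (mod 8214); multiply by 1367: x ≡ 449743 (mod 4107).
Smallest nonnegative: x = 449743 mod 4107 = 2080.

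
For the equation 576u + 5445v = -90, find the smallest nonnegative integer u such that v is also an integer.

170

gcd(5445, 576) = 9  (5445 = 9×576 + 261, 576 = 2×261 + 54, 261 = 4×54 + 45, 54 = 1×45 + 9, 45 = 5×9).
9 divides -90, so solutions exist.
Back-substituting, 576×(104) + 5445×(-11) = 9.
Scale by -90/9 = -10: (u₀, v₀) = (-1040, 110).
General solution: u = -1040 + 605t, v = 110 - 64t for integer t.
u ≥ 0: smallest is -1040 mod 605 = 170 (at t = 2), with v = -18.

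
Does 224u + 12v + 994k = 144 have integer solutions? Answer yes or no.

yes

gcd(224, 12) = 4  (224 = 18×12 + 8, 12 = 1×8 + 4, 8 = 2×4).
gcd(4, 994) = 2.
2 divides 144, so integer solutions exist.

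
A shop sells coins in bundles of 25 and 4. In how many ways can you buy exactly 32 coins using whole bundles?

Need nonnegative integers with 25j + 4k = 32.
gcd(25, 4) = 1, and 25·(1) + 4·(-6) = 1.
So (j₀, k₀) = (32, -192); general j = 32 + 4t, k = -192 - 25t.
j ≥ 0 ⇒ t ≥ -8; k ≥ 0 ⇒ t ≤ -8. That's 1 value of t.

1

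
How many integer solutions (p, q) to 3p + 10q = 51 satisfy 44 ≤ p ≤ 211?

17

gcd(10, 3):
  10 = 3·3 + 1
  3 = 3·1
so gcd(10, 3) = 1.
Back-substitute for Bézout coefficients:
  1 = 10 - 3·3
  ... = 3·(-3) + 10·(1)
Scale by 51: particular solution (-153, 51); reduce p mod 10: (7, 3).
General solution: p = 7 + 10t, q = 3 - 3t for integer t.
44 ≤ 7 + 10t ≤ 211 gives t ∈ [4, 20], which is 17 values.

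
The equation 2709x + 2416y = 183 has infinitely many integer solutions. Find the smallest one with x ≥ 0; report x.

1691

gcd(2709, 2416):
  2709 = 1·2416 + 293
  2416 = 8·293 + 72
  293 = 4·72 + 5
  72 = 14·5 + 2
  5 = 2·2 + 1
  2 = 2·1
so gcd(2709, 2416) = 1.
1 divides 183, so solutions exist.
Back-substitute for Bézout coefficients:
  1 = 5 - 2·2
  ... = 2709·(973) + 2416·(-1091)
Scale by 183/1 = 183: (x₀, y₀) = (178059, -199653).
General solution: x = 178059 + 2416t, y = -199653 - 2709t for integer t.
x ≥ 0: smallest is 178059 mod 2416 = 1691 (at t = -73), with y = -1896.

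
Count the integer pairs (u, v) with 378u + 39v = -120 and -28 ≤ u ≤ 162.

gcd(378, 39) = 3  (378 = 9×39 + 27, 39 = 1×27 + 12, 27 = 2×12 + 3, 12 = 4×3).
Back-substituting, 378×(3) + 39×(-29) = 3.
Scale by -40: particular solution (-120, 1160); reduce u mod 13: (10, -100).
General solution: u = 10 + 13t, v = -100 - 126t for integer t.
-28 ≤ 10 + 13t ≤ 162 gives t ∈ [-2, 11], which is 14 values.

14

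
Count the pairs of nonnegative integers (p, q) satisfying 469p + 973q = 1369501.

gcd(973, 469) = 7.
By Bézout, 469×(-56) + 973×(27) = 7.
One solution: (111, 1354).
General: p = 111 + 139t, q = 1354 - 67t.
p ≥ 0 ⇒ t ≥ 0; q ≥ 0 ⇒ t ≤ 20. So t ∈ [0, 20]: 21 solutions.

21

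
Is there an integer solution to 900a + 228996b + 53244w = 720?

gcd(228996, 900) = 36.
gcd(36, 53244) = 36.
36 divides 720, so integer solutions exist.

yes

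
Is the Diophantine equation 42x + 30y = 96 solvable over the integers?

gcd(42, 30) = 6  (42 = 1×30 + 12, 30 = 2×12 + 6, 12 = 2×6).
6 divides 96, so integer solutions exist.

yes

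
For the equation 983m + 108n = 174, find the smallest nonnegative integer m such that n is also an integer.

gcd(983, 108) = 1  (983 = 9·108 + 11, 108 = 9·11 + 9, 11 = 1·9 + 2, 9 = 4·2 + 1, 2 = 2·1).
1 divides 174, so solutions exist.
Back-substituting, 983·(-49) + 108·(446) = 1.
Scale by 174/1 = 174: (m₀, n₀) = (-8526, 77604).
General solution: m = -8526 + 108t, n = 77604 - 983t for integer t.
m ≥ 0: smallest is -8526 mod 108 = 6 (at t = 79), with n = -53.

6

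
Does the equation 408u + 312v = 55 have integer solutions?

gcd(408, 312) = 24  (408 = 1×312 + 96, 312 = 3×96 + 24, 96 = 4×24).
24 does not divide 55 (remainder 7), so no integer solutions.

no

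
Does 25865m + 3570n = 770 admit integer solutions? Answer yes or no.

yes

gcd(25865, 3570) = 35  (25865 = 7*3570 + 875, 3570 = 4*875 + 70, 875 = 12*70 + 35, 70 = 2*35).
35 divides 770, so integer solutions exist.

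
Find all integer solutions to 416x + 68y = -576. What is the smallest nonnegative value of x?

gcd(416, 68):
  416 = 6*68 + 8
  68 = 8*8 + 4
  8 = 2*4
so gcd(416, 68) = 4.
4 divides -576, so solutions exist.
Back-substitute for Bézout coefficients:
  4 = 68 - 8*8
  ... = 416*(-8) + 68*(49)
Scale by -576/4 = -144: (x₀, y₀) = (1152, -7056).
General solution: x = 1152 + 17t, y = -7056 - 104t for integer t.
x ≥ 0: smallest is 1152 mod 17 = 13 (at t = -67), with y = -88.

13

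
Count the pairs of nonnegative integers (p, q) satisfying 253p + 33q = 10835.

gcd(253, 33):
  253 = 7*33 + 22
  33 = 1*22 + 11
  22 = 2*11
so gcd(253, 33) = 11.
Back-substitute for Bézout coefficients:
  11 = 33 - 1*22
  ... = 253*(-1) + 33*(8)
Scale by 985: one solution is (-985, 7880). Reduce p mod 3: (2, 313).
General: p = 2 + 3t, q = 313 - 23t.
p ≥ 0 ⇒ t ≥ 0; q ≥ 0 ⇒ t ≤ 13. So t ∈ [0, 13]: 14 solutions.

14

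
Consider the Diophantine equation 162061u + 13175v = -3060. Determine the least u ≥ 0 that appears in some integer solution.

gcd(162061, 13175) = 17.
17 divides -3060, so solutions exist.
By Bézout, 162061*(-153) + 13175*(1882) = 17.
Scale by -3060/17 = -180: (u₀, v₀) = (27540, -338760).
General solution: u = 27540 + 775t, v = -338760 - 9533t for integer t.
u ≥ 0: smallest is 27540 mod 775 = 415 (at t = -35), with v = -5105.

415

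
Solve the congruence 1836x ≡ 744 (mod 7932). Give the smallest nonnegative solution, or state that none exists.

gcd(7932, 1836):
  7932 = 4·1836 + 588
  1836 = 3·588 + 72
  588 = 8·72 + 12
  72 = 6·12
so gcd(7932, 1836) = 12.
12 divides 744, so solutions exist.
Back-substitute for Bézout coefficients:
  12 = 588 - 8·72
  ... = 1836·(-108) + 7932·(25)
So 1836·(-108) ≡ 12 (mod 7932); multiply by 62: x ≡ -6696 (mod 661).
Smallest nonnegative: x = -6696 mod 661 = 575.

575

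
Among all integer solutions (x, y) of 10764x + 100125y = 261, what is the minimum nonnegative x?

8474

gcd(100125, 10764):
  100125 = 9·10764 + 3249
  10764 = 3·3249 + 1017
  3249 = 3·1017 + 198
  1017 = 5·198 + 27
  198 = 7·27 + 9
  27 = 3·9
so gcd(100125, 10764) = 9.
9 divides 261, so solutions exist.
Back-substitute for Bézout coefficients:
  9 = 198 - 7·27
  ... = 10764·(-3544) + 100125·(381)
Scale by 261/9 = 29: (x₀, y₀) = (-102776, 11049).
General solution: x = -102776 + 11125t, y = 11049 - 1196t for integer t.
x ≥ 0: smallest is -102776 mod 11125 = 8474 (at t = 10), with y = -911.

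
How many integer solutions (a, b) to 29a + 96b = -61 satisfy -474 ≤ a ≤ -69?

gcd(96, 29) = 1.
By Bézout, 29×(-43) + 96×(13) = 1.
Particular solution: (31, -10).
General solution: a = 31 + 96t, b = -10 - 29t for integer t.
-474 ≤ 31 + 96t ≤ -69 gives t ∈ [-5, -2], which is 4 values.

4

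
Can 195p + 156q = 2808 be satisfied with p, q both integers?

gcd(195, 156) = 39  (195 = 1·156 + 39, 156 = 4·39).
39 divides 2808, so integer solutions exist.

yes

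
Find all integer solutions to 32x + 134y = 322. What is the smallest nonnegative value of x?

gcd(134, 32) = 2  (134 = 4*32 + 6, 32 = 5*6 + 2, 6 = 3*2).
2 divides 322, so solutions exist.
Back-substituting, 32*(21) + 134*(-5) = 2.
Scale by 322/2 = 161: (x₀, y₀) = (3381, -805).
General solution: x = 3381 + 67t, y = -805 - 16t for integer t.
x ≥ 0: smallest is 3381 mod 67 = 31 (at t = -50), with y = -5.

31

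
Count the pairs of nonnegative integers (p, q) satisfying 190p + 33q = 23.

0

gcd(190, 33) = 1.
By Bézout, 190*(4) + 33*(-23) = 1.
One solution: (26, -149).
General: p = 26 + 33t, q = -149 - 190t.
p ≥ 0 ⇒ t ≥ 0; q ≥ 0 ⇒ t ≤ -1. So t ∈ [0, -1]: 0 solutions.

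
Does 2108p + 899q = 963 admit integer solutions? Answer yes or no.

gcd(2108, 899):
  2108 = 2×899 + 310
  899 = 2×310 + 279
  310 = 1×279 + 31
  279 = 9×31
so gcd(2108, 899) = 31.
31 does not divide 963 (remainder 2), so no integer solutions.

no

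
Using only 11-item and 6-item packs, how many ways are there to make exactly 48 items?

1

Need nonnegative integers with 11j + 6k = 48.
gcd(11, 6) = 1, and 11·(-1) + 6·(2) = 1.
So (j₀, k₀) = (-48, 96); general j = -48 + 6t, k = 96 - 11t.
j ≥ 0 ⇒ t ≥ 8; k ≥ 0 ⇒ t ≤ 8. That's 1 value of t.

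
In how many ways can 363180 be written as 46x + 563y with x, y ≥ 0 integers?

gcd(563, 46) = 1.
By Bézout, 46×(-257) + 563×(21) = 1.
One solution: (258, 624).
General: x = 258 + 563t, y = 624 - 46t.
x ≥ 0 ⇒ t ≥ 0; y ≥ 0 ⇒ t ≤ 13. So t ∈ [0, 13]: 14 solutions.

14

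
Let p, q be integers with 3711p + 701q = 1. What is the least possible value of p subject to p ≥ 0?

gcd(3711, 701) = 1.
1 divides 1, so solutions exist.
By Bézout, 3711*(228) + 701*(-1207) = 1.
Scale by 1/1 = 1: (p₀, q₀) = (228, -1207).
General solution: p = 228 + 701t, q = -1207 - 3711t for integer t.
p ≥ 0: smallest is 228 mod 701 = 228 (at t = 0), with q = -1207.

228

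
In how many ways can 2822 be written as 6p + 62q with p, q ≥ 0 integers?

15

gcd(62, 6) = 2  (62 = 10·6 + 2, 6 = 3·2).
Back-substituting, 6·(-10) + 62·(1) = 2.
Scale by 1411: one solution is (-14110, 1411). Reduce p mod 31: (26, 43).
General: p = 26 + 31t, q = 43 - 3t.
p ≥ 0 ⇒ t ≥ 0; q ≥ 0 ⇒ t ≤ 14. So t ∈ [0, 14]: 15 solutions.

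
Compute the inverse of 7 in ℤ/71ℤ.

gcd(71, 7):
  71 = 10×7 + 1
  7 = 7×1
so gcd(71, 7) = 1.
Back-substitute for Bézout coefficients:
  1 = 71 - 10×7
  ... = 7×(-10) + 71×(1)
So 7×-10 ≡ 1 (mod 71), and -10 mod 71 = 61.

61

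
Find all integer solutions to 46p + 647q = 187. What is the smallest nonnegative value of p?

637

gcd(647, 46):
  647 = 14*46 + 3
  46 = 15*3 + 1
  3 = 3*1
so gcd(647, 46) = 1.
1 divides 187, so solutions exist.
Back-substitute for Bézout coefficients:
  1 = 46 - 15*3
  ... = 46*(211) + 647*(-15)
Scale by 187/1 = 187: (p₀, q₀) = (39457, -2805).
General solution: p = 39457 + 647t, q = -2805 - 46t for integer t.
p ≥ 0: smallest is 39457 mod 647 = 637 (at t = -60), with q = -45.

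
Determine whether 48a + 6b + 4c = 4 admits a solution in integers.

gcd(48, 6) = 6.
gcd(6, 4) = 2.
2 divides 4, so integer solutions exist.

yes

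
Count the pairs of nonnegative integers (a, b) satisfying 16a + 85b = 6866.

5

gcd(85, 16) = 1.
By Bézout, 16*(16) + 85*(-3) = 1.
One solution: (36, 74).
General: a = 36 + 85t, b = 74 - 16t.
a ≥ 0 ⇒ t ≥ 0; b ≥ 0 ⇒ t ≤ 4. So t ∈ [0, 4]: 5 solutions.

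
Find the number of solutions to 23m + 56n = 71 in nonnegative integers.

0

gcd(56, 23):
  56 = 2·23 + 10
  23 = 2·10 + 3
  10 = 3·3 + 1
  3 = 3·1
so gcd(56, 23) = 1.
Back-substitute for Bézout coefficients:
  1 = 10 - 3·3
  ... = 23·(-17) + 56·(7)
Scale by 71: one solution is (-1207, 497). Reduce m mod 56: (25, -9).
General: m = 25 + 56t, n = -9 - 23t.
m ≥ 0 ⇒ t ≥ 0; n ≥ 0 ⇒ t ≤ -1. So t ∈ [0, -1]: 0 solutions.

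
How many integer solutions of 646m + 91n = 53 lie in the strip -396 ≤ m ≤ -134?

gcd(646, 91):
  646 = 7*91 + 9
  91 = 10*9 + 1
  9 = 9*1
so gcd(646, 91) = 1.
Back-substitute for Bézout coefficients:
  1 = 91 - 10*9
  ... = 646*(-10) + 91*(71)
Scale by 53: particular solution (-530, 3763); reduce m mod 91: (16, -113).
General solution: m = 16 + 91t, n = -113 - 646t for integer t.
-396 ≤ 16 + 91t ≤ -134 gives t ∈ [-4, -2], which is 3 values.

3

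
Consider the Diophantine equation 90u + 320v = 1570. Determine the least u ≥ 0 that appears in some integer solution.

21

gcd(320, 90) = 10  (320 = 3*90 + 50, 90 = 1*50 + 40, 50 = 1*40 + 10, 40 = 4*10).
10 divides 1570, so solutions exist.
Back-substituting, 90*(-7) + 320*(2) = 10.
Scale by 1570/10 = 157: (u₀, v₀) = (-1099, 314).
General solution: u = -1099 + 32t, v = 314 - 9t for integer t.
u ≥ 0: smallest is -1099 mod 32 = 21 (at t = 35), with v = -1.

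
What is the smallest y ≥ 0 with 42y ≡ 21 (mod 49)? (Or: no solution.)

4

gcd(49, 42) = 7.
7 divides 21, so solutions exist.
By Bézout, 42·(-1) + 49·(1) = 7.
So 42·(-1) ≡ 7 (mod 49); multiply by 3: y ≡ -3 (mod 7).
Smallest nonnegative: y = -3 mod 7 = 4.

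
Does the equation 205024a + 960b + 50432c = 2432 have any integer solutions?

yes

gcd(205024, 960) = 32  (205024 = 213×960 + 544, 960 = 1×544 + 416, 544 = 1×416 + 128, 416 = 3×128 + 32, 128 = 4×32).
gcd(32, 50432) = 32.
32 divides 2432, so integer solutions exist.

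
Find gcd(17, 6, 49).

gcd(17, 6):
  17 = 2×6 + 5
  6 = 1×5 + 1
  5 = 5×1
so gcd(17, 6) = 1.
gcd(1, 49) = 1.

1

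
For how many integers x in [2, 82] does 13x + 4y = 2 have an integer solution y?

gcd(13, 4):
  13 = 3×4 + 1
  4 = 4×1
so gcd(13, 4) = 1.
Back-substitute for Bézout coefficients:
  1 = 13 - 3×4
  ... = 13×(1) + 4×(-3)
Scale by 2: particular solution (2, -6); reduce x mod 4: (2, -6).
General solution: x = 2 + 4t, y = -6 - 13t for integer t.
2 ≤ 2 + 4t ≤ 82 gives t ∈ [0, 20], which is 21 values.

21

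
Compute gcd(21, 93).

gcd(93, 21):
  93 = 4·21 + 9
  21 = 2·9 + 3
  9 = 3·3
so gcd(93, 21) = 3.

3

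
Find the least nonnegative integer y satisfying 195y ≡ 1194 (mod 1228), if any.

554

gcd(1228, 195) = 1  (1228 = 6*195 + 58, 195 = 3*58 + 21, 58 = 2*21 + 16, 21 = 1*16 + 5, 16 = 3*5 + 1, 5 = 5*1).
1 divides 1194, so solutions exist.
Back-substituting, 195*(-233) + 1228*(37) = 1.
So 195*(-233) ≡ 1 (mod 1228); multiply by 1194: y ≡ -278202 (mod 1228).
Smallest nonnegative: y = -278202 mod 1228 = 554.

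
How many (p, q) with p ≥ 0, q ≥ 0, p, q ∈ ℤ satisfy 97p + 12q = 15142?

gcd(97, 12) = 1.
By Bézout, 97×(1) + 12×(-8) = 1.
One solution: (10, 1181).
General: p = 10 + 12t, q = 1181 - 97t.
p ≥ 0 ⇒ t ≥ 0; q ≥ 0 ⇒ t ≤ 12. So t ∈ [0, 12]: 13 solutions.

13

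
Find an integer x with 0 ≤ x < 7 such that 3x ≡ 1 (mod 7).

5

gcd(7, 3) = 1.
By Bézout, 3×(-2) + 7×(1) = 1.
So 3×-2 ≡ 1 (mod 7), and -2 mod 7 = 5.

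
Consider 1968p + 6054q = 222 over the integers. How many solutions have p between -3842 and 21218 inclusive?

gcd(6054, 1968) = 6.
By Bézout, 1968*(-323) + 6054*(105) = 6.
Particular solution: (157, -51).
General solution: p = 157 + 1009t, q = -51 - 328t for integer t.
-3842 ≤ 157 + 1009t ≤ 21218 gives t ∈ [-3, 20], which is 24 values.

24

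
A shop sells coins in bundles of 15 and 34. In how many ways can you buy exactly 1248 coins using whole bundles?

Need nonnegative integers with 15j + 34k = 1248.
gcd(15, 34) = 1, and 15·(-9) + 34·(4) = 1.
So (j₀, k₀) = (-11232, 4992); general j = -11232 + 34t, k = 4992 - 15t.
j ≥ 0 ⇒ t ≥ 331; k ≥ 0 ⇒ t ≤ 332. That's 2 values of t.

2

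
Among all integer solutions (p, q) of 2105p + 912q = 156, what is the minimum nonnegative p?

gcd(2105, 912) = 1  (2105 = 2*912 + 281, 912 = 3*281 + 69, 281 = 4*69 + 5, 69 = 13*5 + 4, 5 = 1*4 + 1, 4 = 4*1).
1 divides 156, so solutions exist.
Back-substituting, 2105*(185) + 912*(-427) = 1.
Scale by 156/1 = 156: (p₀, q₀) = (28860, -66612).
General solution: p = 28860 + 912t, q = -66612 - 2105t for integer t.
p ≥ 0: smallest is 28860 mod 912 = 588 (at t = -31), with q = -1357.

588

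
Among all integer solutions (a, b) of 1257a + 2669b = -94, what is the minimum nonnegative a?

gcd(2669, 1257) = 1.
1 divides -94, so solutions exist.
By Bézout, 1257×(1257) + 2669×(-592) = 1.
Scale by -94/1 = -94: (a₀, b₀) = (-118158, 55648).
General solution: a = -118158 + 2669t, b = 55648 - 1257t for integer t.
a ≥ 0: smallest is -118158 mod 2669 = 1947 (at t = 45), with b = -917.

1947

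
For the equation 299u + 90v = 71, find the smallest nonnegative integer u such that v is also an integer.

49

gcd(299, 90):
  299 = 3·90 + 29
  90 = 3·29 + 3
  29 = 9·3 + 2
  3 = 1·2 + 1
  2 = 2·1
so gcd(299, 90) = 1.
1 divides 71, so solutions exist.
Back-substitute for Bézout coefficients:
  1 = 3 - 1·2
  ... = 299·(-31) + 90·(103)
Scale by 71/1 = 71: (u₀, v₀) = (-2201, 7313).
General solution: u = -2201 + 90t, v = 7313 - 299t for integer t.
u ≥ 0: smallest is -2201 mod 90 = 49 (at t = 25), with v = -162.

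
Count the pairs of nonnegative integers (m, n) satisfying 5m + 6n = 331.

gcd(6, 5) = 1.
By Bézout, 5*(-1) + 6*(1) = 1.
One solution: (5, 51).
General: m = 5 + 6t, n = 51 - 5t.
m ≥ 0 ⇒ t ≥ 0; n ≥ 0 ⇒ t ≤ 10. So t ∈ [0, 10]: 11 solutions.

11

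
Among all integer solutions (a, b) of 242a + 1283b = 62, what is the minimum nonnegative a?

gcd(1283, 242) = 1  (1283 = 5·242 + 73, 242 = 3·73 + 23, 73 = 3·23 + 4, 23 = 5·4 + 3, 4 = 1·3 + 1, 3 = 3·1).
1 divides 62, so solutions exist.
Back-substituting, 242·(-334) + 1283·(63) = 1.
Scale by 62/1 = 62: (a₀, b₀) = (-20708, 3906).
General solution: a = -20708 + 1283t, b = 3906 - 242t for integer t.
a ≥ 0: smallest is -20708 mod 1283 = 1103 (at t = 17), with b = -208.

1103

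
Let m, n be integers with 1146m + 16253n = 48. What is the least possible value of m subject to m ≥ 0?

3574

gcd(16253, 1146) = 1  (16253 = 14·1146 + 209, 1146 = 5·209 + 101, 209 = 2·101 + 7, 101 = 14·7 + 3, 7 = 2·3 + 1, 3 = 3·1).
1 divides 48, so solutions exist.
Back-substituting, 1146·(-4666) + 16253·(329) = 1.
Scale by 48/1 = 48: (m₀, n₀) = (-223968, 15792).
General solution: m = -223968 + 16253t, n = 15792 - 1146t for integer t.
m ≥ 0: smallest is -223968 mod 16253 = 3574 (at t = 14), with n = -252.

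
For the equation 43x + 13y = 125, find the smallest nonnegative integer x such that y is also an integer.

2

gcd(43, 13):
  43 = 3·13 + 4
  13 = 3·4 + 1
  4 = 4·1
so gcd(43, 13) = 1.
1 divides 125, so solutions exist.
Back-substitute for Bézout coefficients:
  1 = 13 - 3·4
  ... = 43·(-3) + 13·(10)
Scale by 125/1 = 125: (x₀, y₀) = (-375, 1250).
General solution: x = -375 + 13t, y = 1250 - 43t for integer t.
x ≥ 0: smallest is -375 mod 13 = 2 (at t = 29), with y = 3.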